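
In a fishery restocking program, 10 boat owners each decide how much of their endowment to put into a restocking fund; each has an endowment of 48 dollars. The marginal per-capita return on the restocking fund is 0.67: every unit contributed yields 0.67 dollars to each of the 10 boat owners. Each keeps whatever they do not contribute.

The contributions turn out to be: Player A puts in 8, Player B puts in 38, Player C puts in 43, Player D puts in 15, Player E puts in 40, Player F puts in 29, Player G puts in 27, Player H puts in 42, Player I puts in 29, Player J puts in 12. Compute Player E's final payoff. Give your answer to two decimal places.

Total contributed: 8 + 38 + 43 + 15 + 40 + 29 + 27 + 42 + 29 + 12 = 283.
Each receives 0.67 × 283 = 189.61 from the restocking fund.
Player E keeps 48 − 40 = 8, so Player E's payoff is 8 + 189.61 = 197.61.

197.61 dollars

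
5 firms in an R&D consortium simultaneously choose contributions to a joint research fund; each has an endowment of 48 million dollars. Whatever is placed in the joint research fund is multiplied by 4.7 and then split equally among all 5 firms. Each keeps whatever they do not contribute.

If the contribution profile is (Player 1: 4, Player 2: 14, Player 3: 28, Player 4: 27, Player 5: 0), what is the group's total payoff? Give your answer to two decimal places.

Total contributed: 4 + 14 + 28 + 27 + 0 = 73; total kept: 5 × 48 − 73 = 167.
The joint research fund pays out 4.7 × 73 = 343.10 in aggregate.
Group total = 167 + 343.10 = 510.10.

510.10 million dollars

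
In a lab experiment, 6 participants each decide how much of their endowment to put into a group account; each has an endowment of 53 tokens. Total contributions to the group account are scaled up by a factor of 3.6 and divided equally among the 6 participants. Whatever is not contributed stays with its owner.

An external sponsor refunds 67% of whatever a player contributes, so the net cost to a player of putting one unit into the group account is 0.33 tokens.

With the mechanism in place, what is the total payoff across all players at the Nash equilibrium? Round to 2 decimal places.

Under the mechanism each unit contributed yields (3.6/6) / 0.33 = 1.8182 back to its contributor per unit of net cost, which exceeds 1, making full contribution the dominant choice for everyone.
At the Nash equilibrium everyone contributes 53. Group total payoff = 6 × (53 × 0.67 + 3.6 × 53) = 1357.86.

1357.86 tokens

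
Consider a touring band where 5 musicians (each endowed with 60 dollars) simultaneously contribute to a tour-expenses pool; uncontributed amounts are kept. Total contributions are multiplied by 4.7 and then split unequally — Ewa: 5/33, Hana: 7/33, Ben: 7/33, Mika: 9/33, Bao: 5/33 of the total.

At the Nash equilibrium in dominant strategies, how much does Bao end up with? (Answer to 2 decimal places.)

Player j's private return per contributed unit is 4.7 × (j's share). Contributing is weakly dominant for j when that share is at least 1/4.7 = 0.2128, and contributing 0 is dominant otherwise.
Only Mika (9/33) clears that bar, contributing 60; the remaining 4 contribute 0. Total contributed: 60.
Bao keeps 60 and receives 4.7 × 60 × 5/33 = 42.73 from the tour-expenses pool, for a payoff of 102.73.

102.73 dollars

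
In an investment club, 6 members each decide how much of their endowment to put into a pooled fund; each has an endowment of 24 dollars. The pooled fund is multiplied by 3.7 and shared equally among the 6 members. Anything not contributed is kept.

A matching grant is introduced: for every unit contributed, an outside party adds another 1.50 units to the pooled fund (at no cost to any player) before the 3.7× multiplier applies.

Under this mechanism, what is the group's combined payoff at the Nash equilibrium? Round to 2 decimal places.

1332.00 dollars

The effective private return per unit is now 3.7 × 2.50 / 6 = 1.5417 > 1, so every player's dominant strategy flips to full contribution.
At the Nash equilibrium everyone contributes 24. Group total payoff = 3.7 × 2.50 × 144 = 1332.00.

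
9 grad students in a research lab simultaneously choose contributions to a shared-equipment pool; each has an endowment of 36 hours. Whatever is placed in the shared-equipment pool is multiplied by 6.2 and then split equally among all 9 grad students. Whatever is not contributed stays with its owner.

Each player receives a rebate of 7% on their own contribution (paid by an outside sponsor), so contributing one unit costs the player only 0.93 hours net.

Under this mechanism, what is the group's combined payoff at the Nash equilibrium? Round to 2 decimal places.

With the mechanism, a contributed unit returns (6.2/9) / 0.93 = 0.7407 per unit of net cost — still below 1 — so contributing 0 remains dominant for every player.
Everyone keeps their endowment and the group total is 9 × 36 = 324.

324.00 hours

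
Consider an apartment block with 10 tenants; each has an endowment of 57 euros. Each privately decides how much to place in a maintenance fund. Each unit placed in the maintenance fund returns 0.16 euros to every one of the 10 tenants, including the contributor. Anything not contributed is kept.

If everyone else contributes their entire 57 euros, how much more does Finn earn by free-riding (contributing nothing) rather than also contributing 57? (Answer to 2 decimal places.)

47.88 euros

Switching from a contribution of 57 to 0 lets Finn keep an extra 57 euros, but lowers the maintenance fund by 57, which costs Finn their own share of that drop: 0.16 × 57 = 9.12.
Net gain = 57 − 9.12 = 47.88. The private return per contributed unit (0.16) is below 1, so free-riding is indeed the best response regardless of what the others do.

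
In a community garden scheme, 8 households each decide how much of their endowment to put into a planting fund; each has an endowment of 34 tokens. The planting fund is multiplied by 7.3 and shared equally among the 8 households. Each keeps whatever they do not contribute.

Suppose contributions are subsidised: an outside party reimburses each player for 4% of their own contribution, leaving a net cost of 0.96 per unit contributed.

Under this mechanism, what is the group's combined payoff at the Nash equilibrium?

272.00 tokens

The effective private return is (7.3/8) / 0.96 = 0.9505, which is still under 1, so the mechanism doesn't change anyone's dominant strategy: zero contribution.
At the Nash equilibrium no one contributes; group total payoff = 8 × 34 = 272.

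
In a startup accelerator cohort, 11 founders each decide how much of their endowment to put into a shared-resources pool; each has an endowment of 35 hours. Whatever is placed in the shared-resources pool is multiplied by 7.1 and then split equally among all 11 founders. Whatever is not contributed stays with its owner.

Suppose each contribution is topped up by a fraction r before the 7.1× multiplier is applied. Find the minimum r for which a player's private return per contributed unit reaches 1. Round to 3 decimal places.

0.549

With matching at rate r, one contributed unit becomes (1 + r) in the shared-resources pool and returns 7.1 × (1 + r) / 11 to the contributor.
Setting this equal to 1: 1 + r = 11/7.1 = 1.5493.
So the minimum matching rate is r = 1.5493 − 1 = 0.549.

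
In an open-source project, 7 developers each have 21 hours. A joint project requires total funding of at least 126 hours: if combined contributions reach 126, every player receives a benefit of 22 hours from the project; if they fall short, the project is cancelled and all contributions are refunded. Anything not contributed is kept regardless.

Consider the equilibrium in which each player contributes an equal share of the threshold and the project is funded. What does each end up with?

Equal share of the threshold: 126/7 = 18.
At this profile no one gains by cutting their contribution: any cut drops the total below 126, the project is cancelled, contributions are refunded, and the deviator ends with 21, which is less than 21 − 18 + 22 = 25. Contributing more than 18 just wastes the excess. So contributing exactly 18 is a best response.
Each player's payoff: 21 − 18 + 22 = 25.

25 hours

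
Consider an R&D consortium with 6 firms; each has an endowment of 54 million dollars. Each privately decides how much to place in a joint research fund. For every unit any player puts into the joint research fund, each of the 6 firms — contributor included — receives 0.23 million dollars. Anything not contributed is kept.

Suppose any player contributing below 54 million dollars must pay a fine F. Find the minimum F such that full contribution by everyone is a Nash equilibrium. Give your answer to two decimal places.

Given the others contribute fully, the best deviation is to contribute 0 (any partial contribution still incurs the fine and gives up units whose private return 0.23 is below 1).
Deviating from 54 to 0 saves 54 million dollars but forfeits the deviator's share of the drop in the joint research fund: 0.23 × 54 = 12.42.
So the deviation gain is 54 − 12.42 = 41.58, and the fine must be at least 41.58 million dollars to wipe it out.

41.58 million dollars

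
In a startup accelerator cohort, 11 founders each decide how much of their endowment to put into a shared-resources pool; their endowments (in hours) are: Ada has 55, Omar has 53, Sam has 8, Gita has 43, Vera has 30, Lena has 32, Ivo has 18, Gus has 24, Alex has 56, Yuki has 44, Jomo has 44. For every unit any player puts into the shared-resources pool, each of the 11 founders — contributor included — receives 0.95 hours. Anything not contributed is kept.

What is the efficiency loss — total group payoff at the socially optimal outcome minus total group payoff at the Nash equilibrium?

The private return per contributed unit is 0.95 < 1 for everyone, so the Nash equilibrium is zero contribution and the group total is Σ E_j = 55 + 53 + 8 + 43 + 30 + 32 + 18 + 24 + 56 + 44 + 44 = 407.
Each contributed unit returns 10.450 to the group, so the social optimum is full contribution by everyone: group total = 10.450 × 407 = 4253.15.
Efficiency loss = (10.450 − 1) × 407 = 3846.15.

3846.15 hours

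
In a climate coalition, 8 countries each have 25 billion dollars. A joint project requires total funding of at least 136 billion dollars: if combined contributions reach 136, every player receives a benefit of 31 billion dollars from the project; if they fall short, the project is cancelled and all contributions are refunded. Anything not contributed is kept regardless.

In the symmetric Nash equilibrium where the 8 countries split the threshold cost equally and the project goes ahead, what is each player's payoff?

Equal share of the threshold: 136/8 = 17.
At this profile no one gains by cutting their contribution: any cut drops the total below 136, the project is cancelled, contributions are refunded, and the deviator ends with 25, which is less than 25 − 17 + 31 = 39. Contributing more than 17 just wastes the excess. So contributing exactly 17 is a best response.
Each player's payoff: 25 − 17 + 31 = 39.

39 billion dollars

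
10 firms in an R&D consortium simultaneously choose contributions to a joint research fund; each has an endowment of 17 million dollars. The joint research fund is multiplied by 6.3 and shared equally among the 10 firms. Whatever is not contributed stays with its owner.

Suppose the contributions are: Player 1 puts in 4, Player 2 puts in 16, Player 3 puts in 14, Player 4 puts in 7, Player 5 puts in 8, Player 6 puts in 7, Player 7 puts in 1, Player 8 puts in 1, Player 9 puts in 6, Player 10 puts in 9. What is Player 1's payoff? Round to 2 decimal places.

Total contributed: 4 + 16 + 14 + 7 + 8 + 7 + 1 + 1 + 6 + 9 = 73.
Each receives 6.3 × 73 / 10 = 45.99 from the joint research fund.
Player 1 keeps 17 − 4 = 13, so Player 1's payoff is 13 + 45.99 = 58.99.

58.99 million dollars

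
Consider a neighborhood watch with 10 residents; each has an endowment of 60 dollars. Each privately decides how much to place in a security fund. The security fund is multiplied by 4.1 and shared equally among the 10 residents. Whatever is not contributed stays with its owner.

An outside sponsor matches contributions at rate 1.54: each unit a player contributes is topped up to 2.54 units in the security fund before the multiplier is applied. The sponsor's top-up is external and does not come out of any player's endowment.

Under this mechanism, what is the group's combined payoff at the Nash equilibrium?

With the mechanism, a contributed unit returns 4.1 × 2.54 / 10 = 1.0414 per unit of net cost to the contributor — now above 1 — so contributing fully is weakly dominant for every player.
At the Nash equilibrium everyone contributes 60. Group total payoff = 4.1 × 2.54 × 600 = 6248.40.

6248.40 dollars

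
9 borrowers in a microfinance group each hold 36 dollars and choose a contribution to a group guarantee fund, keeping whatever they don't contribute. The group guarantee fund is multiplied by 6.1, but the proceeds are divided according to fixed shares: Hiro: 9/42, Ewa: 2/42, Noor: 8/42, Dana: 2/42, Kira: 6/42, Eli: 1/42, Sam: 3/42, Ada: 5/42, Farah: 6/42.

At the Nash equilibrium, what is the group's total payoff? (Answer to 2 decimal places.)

Each unit j contributes comes back to j as 6.1 × (j's share), so j prefers to contribute only if that share exceeds 1/6.1 = 0.1639; otherwise keeping the unit dominates.
The shares above 0.1639 belong to Hiro and Noor, contributing 36 each; the remaining 7 contribute 0. Total contributed: 72.
The group guarantee fund pays out 6.1 × 72 = 439.20 in total (split across the unequal shares, but the aggregate is all that matters for the group sum).
The 7 free-riders keep 36 each, adding 252. Group total = 252 + 439.20 = 691.20.

691.20 dollars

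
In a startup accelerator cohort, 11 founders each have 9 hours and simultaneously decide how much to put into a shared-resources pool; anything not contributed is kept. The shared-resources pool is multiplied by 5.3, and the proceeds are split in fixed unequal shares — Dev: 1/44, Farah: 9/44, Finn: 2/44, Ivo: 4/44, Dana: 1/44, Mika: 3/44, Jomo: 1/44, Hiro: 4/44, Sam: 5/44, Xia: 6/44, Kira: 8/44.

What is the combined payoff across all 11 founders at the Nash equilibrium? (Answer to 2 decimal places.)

A player with share s gets back 5.3·s per unit contributed, so full contribution is dominant for anyone with s > 1/5.3 = 0.1887 and zero contribution is dominant for anyone below.
Farah alone (share 9/44) is above the threshold, contributing 9; the remaining 10 contribute 0. Total contributed: 9.
The shared-resources pool pays out 5.3 × 9 = 47.70 in total (split across the unequal shares, but the aggregate is all that matters for the group sum).
The 10 free-riders keep 9 each, adding 90. Group total = 90 + 47.70 = 137.70.

137.70 hours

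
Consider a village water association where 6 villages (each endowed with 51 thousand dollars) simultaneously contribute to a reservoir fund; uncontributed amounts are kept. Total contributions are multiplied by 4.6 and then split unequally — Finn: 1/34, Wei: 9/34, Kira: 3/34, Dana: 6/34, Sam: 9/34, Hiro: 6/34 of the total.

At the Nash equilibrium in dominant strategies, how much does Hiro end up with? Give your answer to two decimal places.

Player j's private return per contributed unit is 4.6 × (j's share). Contributing is weakly dominant for j when that share is at least 1/4.6 = 0.2174, and contributing 0 is dominant otherwise.
The shares above 0.2174 belong to Wei and Sam, contributing 51 each; the remaining 4 contribute 0. Total contributed: 102.
Hiro keeps 51 and receives 4.6 × 102 × 6/34 = 82.80 from the reservoir fund, for a payoff of 133.80.

133.80 thousand dollars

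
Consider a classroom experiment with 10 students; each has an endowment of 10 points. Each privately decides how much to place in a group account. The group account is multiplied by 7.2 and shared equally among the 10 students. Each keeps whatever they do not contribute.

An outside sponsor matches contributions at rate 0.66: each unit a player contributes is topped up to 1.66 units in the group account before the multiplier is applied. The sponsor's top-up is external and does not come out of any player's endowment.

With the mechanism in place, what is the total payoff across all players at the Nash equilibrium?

With the mechanism, a contributed unit returns 7.2 × 1.66 / 10 = 1.1952 per unit of net cost to the contributor — now above 1 — so contributing fully is weakly dominant for every player.
At the Nash equilibrium everyone contributes 10. Group total payoff = 7.2 × 1.66 × 100 = 1195.20.

1195.20 points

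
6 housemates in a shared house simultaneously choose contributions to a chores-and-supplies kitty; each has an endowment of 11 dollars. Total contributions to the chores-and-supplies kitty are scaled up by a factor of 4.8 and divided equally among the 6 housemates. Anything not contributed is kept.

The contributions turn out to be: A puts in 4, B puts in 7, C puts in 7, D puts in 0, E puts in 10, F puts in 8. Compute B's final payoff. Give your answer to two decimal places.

32.80 dollars

Total contributed: 4 + 7 + 7 + 0 + 10 + 8 = 36.
Each receives 4.8 × 36 / 6 = 28.80 from the chores-and-supplies kitty.
B keeps 11 − 7 = 4, so B's payoff is 4 + 28.80 = 32.80.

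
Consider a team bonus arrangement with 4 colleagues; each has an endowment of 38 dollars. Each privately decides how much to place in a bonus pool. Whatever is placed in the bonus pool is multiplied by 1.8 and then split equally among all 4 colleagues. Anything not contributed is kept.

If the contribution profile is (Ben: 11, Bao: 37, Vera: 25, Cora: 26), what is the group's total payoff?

231.20 dollars

Total contributed: 11 + 37 + 25 + 26 = 99; total kept: 4 × 38 − 99 = 53.
The bonus pool pays out 1.8 × 99 = 178.20 in aggregate.
Group total = 53 + 178.20 = 231.20.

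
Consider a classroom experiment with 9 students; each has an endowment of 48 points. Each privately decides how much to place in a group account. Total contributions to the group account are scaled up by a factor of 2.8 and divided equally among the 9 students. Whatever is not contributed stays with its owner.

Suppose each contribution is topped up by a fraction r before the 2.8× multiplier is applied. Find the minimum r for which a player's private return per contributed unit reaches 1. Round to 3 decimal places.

2.214

With matching at rate r, one contributed unit becomes (1 + r) in the group account and returns 2.8 × (1 + r) / 9 to the contributor.
Setting this equal to 1: 1 + r = 9/2.8 = 3.2143.
So the minimum matching rate is r = 3.2143 − 1 = 2.214.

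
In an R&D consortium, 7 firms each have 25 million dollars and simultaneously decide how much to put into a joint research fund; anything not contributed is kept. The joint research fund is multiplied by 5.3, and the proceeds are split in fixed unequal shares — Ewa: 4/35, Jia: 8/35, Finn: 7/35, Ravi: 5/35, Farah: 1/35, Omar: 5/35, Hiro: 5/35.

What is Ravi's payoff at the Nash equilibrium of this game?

62.86 million dollars

For player j, contributing a unit is worthwhile iff 5.3 × (j's share) ≥ 1, i.e. iff j's share is at least 0.1887.
Jia and Finn are above the threshold, contributing 25 each; the remaining 5 contribute 0. Total contributed: 50.
Ravi keeps 25 and receives 5.3 × 50 × 5/35 = 37.86 from the joint research fund, for a payoff of 62.86.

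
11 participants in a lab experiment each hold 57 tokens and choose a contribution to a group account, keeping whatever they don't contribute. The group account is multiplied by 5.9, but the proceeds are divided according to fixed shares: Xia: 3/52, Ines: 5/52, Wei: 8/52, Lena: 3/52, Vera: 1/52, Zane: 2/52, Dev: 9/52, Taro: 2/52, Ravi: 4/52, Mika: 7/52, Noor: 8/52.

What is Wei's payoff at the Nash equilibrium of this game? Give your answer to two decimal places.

For player j, contributing a unit is worthwhile iff 5.9 × (j's share) ≥ 1, i.e. iff j's share is at least 0.1695.
The only share above 0.1695 is Dev's 9/52, contributing 57; the remaining 10 contribute 0. Total contributed: 57.
Wei keeps 57 and receives 5.9 × 57 × 8/52 = 51.74 from the group account, for a payoff of 108.74.

108.74 tokens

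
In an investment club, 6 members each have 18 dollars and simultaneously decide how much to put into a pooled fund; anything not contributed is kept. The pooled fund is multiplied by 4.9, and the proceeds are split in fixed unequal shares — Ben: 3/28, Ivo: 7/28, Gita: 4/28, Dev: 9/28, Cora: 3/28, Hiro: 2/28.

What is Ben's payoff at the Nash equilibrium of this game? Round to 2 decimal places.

A player with share s gets back 4.9·s per unit contributed, so full contribution is dominant for anyone with s > 1/4.9 = 0.2041 and zero contribution is dominant for anyone below.
The shares above 0.2041 belong to Ivo and Dev, contributing 18 each; the remaining 4 contribute 0. Total contributed: 36.
Ben keeps 18 and receives 4.9 × 36 × 3/28 = 18.90 from the pooled fund, for a payoff of 36.90.

36.90 dollars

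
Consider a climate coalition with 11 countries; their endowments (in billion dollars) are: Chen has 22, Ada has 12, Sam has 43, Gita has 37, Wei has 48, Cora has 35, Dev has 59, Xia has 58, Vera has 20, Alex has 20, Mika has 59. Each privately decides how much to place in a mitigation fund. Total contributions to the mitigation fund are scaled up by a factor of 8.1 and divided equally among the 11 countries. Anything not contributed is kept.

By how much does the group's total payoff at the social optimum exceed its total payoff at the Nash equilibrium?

The private return per contributed unit is 8.1/11 = 0.7364 < 1 for every player regardless of endowment, so the Nash equilibrium is zero contribution and the group total is Σ E_j = 22 + 12 + 43 + 37 + 48 + 35 + 59 + 58 + 20 + 20 + 59 = 413.
Each contributed unit returns 8.100 to the group, so the social optimum is full contribution by everyone: group total = 8.100 × 413 = 3345.30.
Efficiency loss = (8.100 − 1) × 413 = 2932.30.

2932.30 billion dollars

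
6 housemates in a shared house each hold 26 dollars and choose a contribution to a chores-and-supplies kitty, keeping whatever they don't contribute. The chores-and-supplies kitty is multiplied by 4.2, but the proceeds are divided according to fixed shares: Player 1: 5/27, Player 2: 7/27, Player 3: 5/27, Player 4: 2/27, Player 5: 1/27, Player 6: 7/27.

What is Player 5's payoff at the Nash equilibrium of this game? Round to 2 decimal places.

34.09 dollars

Each unit j contributes comes back to j as 4.2 × (j's share), so j prefers to contribute only if that share exceeds 1/4.2 = 0.2381; otherwise keeping the unit dominates.
The shares above 0.2381 belong to Player 2 and Player 6, contributing 26 each; the remaining 4 contribute 0. Total contributed: 52.
Player 5 keeps 26 and receives 4.2 × 52 × 1/27 = 8.09 from the chores-and-supplies kitty, for a payoff of 34.09.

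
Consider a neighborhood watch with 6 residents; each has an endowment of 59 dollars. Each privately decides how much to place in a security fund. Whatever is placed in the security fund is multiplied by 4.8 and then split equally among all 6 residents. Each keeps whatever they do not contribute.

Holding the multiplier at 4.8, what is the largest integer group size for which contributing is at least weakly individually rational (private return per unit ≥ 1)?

4

Private return per unit is 4.8/(group size), which is ≥ 1 whenever the group size is ≤ 4.8.
The largest such integer is 4.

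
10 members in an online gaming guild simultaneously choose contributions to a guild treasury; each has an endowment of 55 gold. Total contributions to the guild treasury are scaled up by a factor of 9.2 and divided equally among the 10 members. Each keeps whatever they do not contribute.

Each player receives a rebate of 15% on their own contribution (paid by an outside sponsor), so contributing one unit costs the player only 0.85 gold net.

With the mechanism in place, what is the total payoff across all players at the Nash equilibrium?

Under the mechanism each unit contributed yields (9.2/10) / 0.85 = 1.0824 back to its contributor per unit of net cost, which exceeds 1, making full contribution the dominant choice for everyone.
So the Nash equilibrium is full contribution by all 10; the group earns 10 × (55 × 0.15 + 9.2 × 55) = 5142.50.

5142.50 gold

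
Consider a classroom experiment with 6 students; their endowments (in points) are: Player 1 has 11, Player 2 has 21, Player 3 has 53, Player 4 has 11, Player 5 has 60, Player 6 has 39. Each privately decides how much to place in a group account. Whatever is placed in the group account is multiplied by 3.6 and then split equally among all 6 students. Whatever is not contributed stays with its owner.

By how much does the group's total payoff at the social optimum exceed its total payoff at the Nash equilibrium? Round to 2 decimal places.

507.00 points

The private return per contributed unit is 3.6/6 = 0.6000 < 1 for every player regardless of endowment, so the Nash equilibrium is zero contribution and the group total is Σ E_j = 11 + 21 + 53 + 11 + 60 + 39 = 195.
Each contributed unit returns 3.600 to the group, so the social optimum is full contribution by everyone: group total = 3.600 × 195 = 702.00.
Efficiency loss = (3.600 − 1) × 195 = 507.00.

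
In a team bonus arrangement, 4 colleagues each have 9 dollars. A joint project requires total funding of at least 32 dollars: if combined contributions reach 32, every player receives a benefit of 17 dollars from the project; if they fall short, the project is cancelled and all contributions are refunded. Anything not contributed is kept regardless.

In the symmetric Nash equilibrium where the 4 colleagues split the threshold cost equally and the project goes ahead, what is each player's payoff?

Equal share of the threshold: 32/4 = 8.
At this profile no one gains by cutting their contribution: any cut drops the total below 32, the project is cancelled, contributions are refunded, and the deviator ends with 9, which is less than 9 − 8 + 17 = 18. Contributing more than 8 just wastes the excess. So contributing exactly 8 is a best response.
Each player's payoff: 9 − 8 + 17 = 18.

18 dollars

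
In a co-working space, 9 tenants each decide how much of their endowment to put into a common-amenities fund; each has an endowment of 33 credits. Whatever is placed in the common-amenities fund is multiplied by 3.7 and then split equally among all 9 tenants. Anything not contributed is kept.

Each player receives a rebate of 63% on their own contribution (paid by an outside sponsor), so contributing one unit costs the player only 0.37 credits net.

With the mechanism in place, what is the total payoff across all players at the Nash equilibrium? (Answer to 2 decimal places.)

Under the mechanism each unit contributed yields (3.7/9) / 0.37 = 1.1111 back to its contributor per unit of net cost, which exceeds 1, making full contribution the dominant choice for everyone.
At the Nash equilibrium everyone contributes 33. Group total payoff = 9 × (33 × 0.63 + 3.7 × 33) = 1286.01.

1286.01 credits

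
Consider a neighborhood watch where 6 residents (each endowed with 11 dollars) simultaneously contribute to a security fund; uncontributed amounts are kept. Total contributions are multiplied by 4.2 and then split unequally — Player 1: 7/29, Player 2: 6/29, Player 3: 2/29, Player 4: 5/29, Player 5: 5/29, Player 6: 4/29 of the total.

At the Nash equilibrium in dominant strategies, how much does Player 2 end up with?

For player j, contributing a unit is worthwhile iff 4.2 × (j's share) ≥ 1, i.e. iff j's share is at least 0.2381.
Player 1 alone (share 7/29) is above the threshold, contributing 11; the remaining 5 contribute 0. Total contributed: 11.
Player 2 keeps 11 and receives 4.2 × 11 × 6/29 = 9.56 from the security fund, for a payoff of 20.56.

20.56 dollars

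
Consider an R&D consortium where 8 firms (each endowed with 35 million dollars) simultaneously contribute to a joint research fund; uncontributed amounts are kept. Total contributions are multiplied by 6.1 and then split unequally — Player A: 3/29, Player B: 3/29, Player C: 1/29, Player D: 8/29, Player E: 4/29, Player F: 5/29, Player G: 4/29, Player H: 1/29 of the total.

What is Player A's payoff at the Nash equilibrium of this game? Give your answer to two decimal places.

79.17 million dollars

Each unit j contributes comes back to j as 6.1 × (j's share), so j prefers to contribute only if that share exceeds 1/6.1 = 0.1639; otherwise keeping the unit dominates.
The shares above 0.1639 belong to Player D and Player F, contributing 35 each; the remaining 6 contribute 0. Total contributed: 70.
Player A keeps 35 and receives 6.1 × 70 × 3/29 = 44.17 from the joint research fund, for a payoff of 79.17.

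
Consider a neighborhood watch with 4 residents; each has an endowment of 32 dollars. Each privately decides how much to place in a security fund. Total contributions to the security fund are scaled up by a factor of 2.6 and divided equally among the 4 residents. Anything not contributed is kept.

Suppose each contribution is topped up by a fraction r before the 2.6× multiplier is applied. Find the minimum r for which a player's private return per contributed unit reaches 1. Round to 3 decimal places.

0.538

With matching at rate r, one contributed unit becomes (1 + r) in the security fund and returns 2.6 × (1 + r) / 4 to the contributor.
Setting this equal to 1: 1 + r = 4/2.6 = 1.5385.
So the minimum matching rate is r = 1.5385 − 1 = 0.538.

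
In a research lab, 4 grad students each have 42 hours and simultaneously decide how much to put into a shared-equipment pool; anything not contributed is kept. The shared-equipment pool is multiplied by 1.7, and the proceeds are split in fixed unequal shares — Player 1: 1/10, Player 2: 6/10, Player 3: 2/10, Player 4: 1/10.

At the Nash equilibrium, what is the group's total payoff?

197.40 hours

A player with share s gets back 1.7·s per unit contributed, so full contribution is dominant for anyone with s > 1/1.7 = 0.5882 and zero contribution is dominant for anyone below.
Player 2 alone (share 6/10) is above the threshold, contributing 42; the remaining 3 contribute 0. Total contributed: 42.
The shared-equipment pool pays out 1.7 × 42 = 71.40 in total (split across the unequal shares, but the aggregate is all that matters for the group sum).
The 3 free-riders keep 42 each, adding 126. Group total = 126 + 71.40 = 197.40.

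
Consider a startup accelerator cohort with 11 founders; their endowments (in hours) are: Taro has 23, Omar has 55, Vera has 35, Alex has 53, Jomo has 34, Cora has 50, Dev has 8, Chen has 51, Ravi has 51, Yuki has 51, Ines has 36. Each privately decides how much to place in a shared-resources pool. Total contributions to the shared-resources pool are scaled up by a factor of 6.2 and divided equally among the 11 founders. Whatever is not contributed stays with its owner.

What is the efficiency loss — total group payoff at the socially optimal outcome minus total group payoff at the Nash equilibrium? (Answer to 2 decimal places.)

2324.40 hours

The private return per contributed unit is 6.2/11 = 0.5636 < 1 for every player regardless of endowment, so the Nash equilibrium is zero contribution and the group total is Σ E_j = 23 + 55 + 35 + 53 + 34 + 50 + 8 + 51 + 51 + 51 + 36 = 447.
Each contributed unit returns 6.200 to the group, so the social optimum is full contribution by everyone: group total = 6.200 × 447 = 2771.40.
Efficiency loss = (6.200 − 1) × 447 = 2324.40.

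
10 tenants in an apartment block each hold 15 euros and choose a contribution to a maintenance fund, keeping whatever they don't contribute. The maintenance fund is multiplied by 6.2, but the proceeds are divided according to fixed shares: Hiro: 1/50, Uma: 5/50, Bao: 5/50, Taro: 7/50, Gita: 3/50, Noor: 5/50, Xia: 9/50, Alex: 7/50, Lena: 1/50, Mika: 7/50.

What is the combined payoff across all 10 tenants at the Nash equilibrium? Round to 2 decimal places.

Each unit j contributes comes back to j as 6.2 × (j's share), so j prefers to contribute only if that share exceeds 1/6.2 = 0.1613; otherwise keeping the unit dominates.
Xia alone (share 9/50) is above the threshold, contributing 15; the remaining 9 contribute 0. Total contributed: 15.
The maintenance fund pays out 6.2 × 15 = 93.00 in total (split across the unequal shares, but the aggregate is all that matters for the group sum).
The 9 free-riders keep 15 each, adding 135. Group total = 135 + 93.00 = 228.00.

228.00 euros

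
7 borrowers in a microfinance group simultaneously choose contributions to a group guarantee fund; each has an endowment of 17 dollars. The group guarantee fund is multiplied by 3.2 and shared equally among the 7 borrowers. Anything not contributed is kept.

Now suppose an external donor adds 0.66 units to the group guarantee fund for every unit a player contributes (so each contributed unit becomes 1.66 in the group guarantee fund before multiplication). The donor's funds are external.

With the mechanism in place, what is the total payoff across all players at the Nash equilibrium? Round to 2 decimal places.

Even with the mechanism, each unit contributed returns only 3.2 × 1.66 / 7 = 0.7589 per unit of net cost, so contributing nothing is still dominant.
At the Nash equilibrium no one contributes; group total payoff = 7 × 17 = 119.

119.00 dollars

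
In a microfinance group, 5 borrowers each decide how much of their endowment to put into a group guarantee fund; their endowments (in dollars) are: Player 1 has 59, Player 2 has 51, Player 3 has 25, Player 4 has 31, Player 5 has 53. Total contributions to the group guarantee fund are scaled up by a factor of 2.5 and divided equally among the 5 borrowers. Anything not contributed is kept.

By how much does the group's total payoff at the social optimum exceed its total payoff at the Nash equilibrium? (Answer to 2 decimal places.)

328.50 dollars

The private return per contributed unit is 2.5/5 = 0.5000 < 1 for every player regardless of endowment, so the Nash equilibrium is zero contribution and the group total is Σ E_j = 59 + 51 + 25 + 31 + 53 = 219.
Each contributed unit returns 2.500 to the group, so the social optimum is full contribution by everyone: group total = 2.500 × 219 = 547.50.
Efficiency loss = (2.500 − 1) × 219 = 328.50.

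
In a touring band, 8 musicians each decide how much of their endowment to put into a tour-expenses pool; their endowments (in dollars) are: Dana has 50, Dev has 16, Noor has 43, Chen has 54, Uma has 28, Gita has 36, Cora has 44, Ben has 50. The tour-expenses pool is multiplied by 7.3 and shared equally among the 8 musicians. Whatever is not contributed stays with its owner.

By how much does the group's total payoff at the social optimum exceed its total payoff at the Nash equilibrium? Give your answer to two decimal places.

The private return per contributed unit is 7.3/8 = 0.9125 < 1 for every player regardless of endowment, so the Nash equilibrium is zero contribution and the group total is Σ E_j = 50 + 16 + 43 + 54 + 28 + 36 + 44 + 50 = 321.
Each contributed unit returns 7.300 to the group, so the social optimum is full contribution by everyone: group total = 7.300 × 321 = 2343.30.
Efficiency loss = (7.300 − 1) × 321 = 2022.30.

2022.30 dollars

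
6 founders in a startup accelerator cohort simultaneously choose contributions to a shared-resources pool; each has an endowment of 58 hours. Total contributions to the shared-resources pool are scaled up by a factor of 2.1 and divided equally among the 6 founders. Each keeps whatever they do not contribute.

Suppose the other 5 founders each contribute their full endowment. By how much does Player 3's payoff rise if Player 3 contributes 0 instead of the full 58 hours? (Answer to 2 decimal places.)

37.70 hours

Switching from a contribution of 58 to 0 lets Player 3 keep an extra 58 hours, but lowers the shared-resources pool by 58, which costs Player 3 their own share of that drop: 2.1/6 × 58 = 20.30.
Net gain = 58 − 20.30 = 37.70. The private return per contributed unit (0.3500) is below 1, so free-riding is indeed the best response regardless of what the others do.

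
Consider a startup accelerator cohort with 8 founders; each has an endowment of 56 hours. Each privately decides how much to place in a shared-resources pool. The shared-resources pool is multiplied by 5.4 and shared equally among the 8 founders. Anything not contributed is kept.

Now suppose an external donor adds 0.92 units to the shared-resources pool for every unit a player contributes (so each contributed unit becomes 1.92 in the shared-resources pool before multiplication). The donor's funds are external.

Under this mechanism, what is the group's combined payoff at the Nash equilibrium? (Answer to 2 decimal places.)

With the mechanism, a contributed unit returns 5.4 × 1.92 / 8 = 1.2960 per unit of net cost to the contributor — now above 1 — so contributing fully is weakly dominant for every player.
At the Nash equilibrium everyone contributes 56. Group total payoff = 5.4 × 1.92 × 448 = 4644.86.

4644.86 hours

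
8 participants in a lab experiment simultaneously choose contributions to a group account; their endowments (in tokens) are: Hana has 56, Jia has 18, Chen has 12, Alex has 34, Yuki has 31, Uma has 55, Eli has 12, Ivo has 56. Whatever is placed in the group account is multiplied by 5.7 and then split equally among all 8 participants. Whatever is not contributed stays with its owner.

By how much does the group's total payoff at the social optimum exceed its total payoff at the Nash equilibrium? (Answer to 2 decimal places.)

1287.80 tokens

The private return per contributed unit is 5.7/8 = 0.7125 < 1 for every player regardless of endowment, so the Nash equilibrium is zero contribution and the group total is Σ E_j = 56 + 18 + 12 + 34 + 31 + 55 + 12 + 56 = 274.
Each contributed unit returns 5.700 to the group, so the social optimum is full contribution by everyone: group total = 5.700 × 274 = 1561.80.
Efficiency loss = (5.700 − 1) × 274 = 1287.80.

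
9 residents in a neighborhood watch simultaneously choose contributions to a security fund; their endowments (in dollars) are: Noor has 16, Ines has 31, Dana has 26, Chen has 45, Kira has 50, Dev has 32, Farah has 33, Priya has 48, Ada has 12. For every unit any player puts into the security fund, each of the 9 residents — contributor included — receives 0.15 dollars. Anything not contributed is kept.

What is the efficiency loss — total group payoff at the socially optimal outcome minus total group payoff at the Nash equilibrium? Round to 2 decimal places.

The private return per contributed unit is 0.15 < 1 for everyone, so the Nash equilibrium is zero contribution and the group total is Σ E_j = 16 + 31 + 26 + 45 + 50 + 32 + 33 + 48 + 12 = 293.
Each contributed unit returns 1.350 to the group, so the social optimum is full contribution by everyone: group total = 1.350 × 293 = 395.55.
Efficiency loss = (1.350 − 1) × 293 = 102.55.

102.55 dollars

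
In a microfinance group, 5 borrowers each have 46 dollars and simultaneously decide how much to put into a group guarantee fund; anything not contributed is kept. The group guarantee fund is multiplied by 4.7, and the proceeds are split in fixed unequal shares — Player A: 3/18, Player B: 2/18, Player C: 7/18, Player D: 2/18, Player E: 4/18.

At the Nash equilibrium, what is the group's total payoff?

570.40 dollars

Each unit j contributes comes back to j as 4.7 × (j's share), so j prefers to contribute only if that share exceeds 1/4.7 = 0.2128; otherwise keeping the unit dominates.
Player C and Player E are above the threshold, contributing 46 each; the remaining 3 contribute 0. Total contributed: 92.
The group guarantee fund pays out 4.7 × 92 = 432.40 in total (split across the unequal shares, but the aggregate is all that matters for the group sum).
The 3 free-riders keep 46 each, adding 138. Group total = 138 + 432.40 = 570.40.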